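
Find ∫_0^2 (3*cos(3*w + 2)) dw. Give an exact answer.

-sin(2) + sin(8)

Let u = 3*w + 2, so du = 3 dw. When w = 0, u = 2; when w = 2, u = 8.
The integral becomes ∫ cos(u) du from 2 to 8, with antiderivative sin(u).
Back in w: F(w) = sin(3*w + 2).
Then F(2) - F(0) = (sin(8)) - (sin(2)) = -sin(2) + sin(8).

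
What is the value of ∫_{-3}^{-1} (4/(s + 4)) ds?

log(81)

An antiderivative is F(s) = 4*log(s + 4).
Then F(-1) - F(-3) = (log(81)) - (0) = log(81).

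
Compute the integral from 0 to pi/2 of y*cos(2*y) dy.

-1/2

Integrate by parts once (u = y, dv = cos(2*y) dy).
An antiderivative is F(y) = y*sin(2*y)/2 + cos(2*y)/4.
Then F(pi/2) - F(0) = (-1/4) - (1/4) = -1/2.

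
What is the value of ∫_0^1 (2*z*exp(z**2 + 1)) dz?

Let u = z**2 + 1, so du = 2*z dz. When z = 0, u = 1; when z = 1, u = 2.
The integral becomes ∫ exp(u) du from 1 to 2, with antiderivative exp(u).
Back in z: F(z) = exp(z**2 + 1).
Then F(1) - F(0) = (exp(2)) - (exp(1)) = -exp(1) + exp(2).

-exp(1) + exp(2)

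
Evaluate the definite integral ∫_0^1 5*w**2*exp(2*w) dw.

Integrate by parts twice (u = w^2, dv = 5*exp(2*w) dw).
An antiderivative is F(w) = (10*w**2 - 10*w + 5)*exp(2*w)/4.
Then F(1) - F(0) = (5*exp(2)/4) - (5/4) = -5/4 + 5*exp(2)/4.

-5/4 + 5*exp(2)/4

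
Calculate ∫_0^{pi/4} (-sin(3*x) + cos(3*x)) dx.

-1/3

An antiderivative is F(x) = sin(3*x)/3 + cos(3*x)/3.
Then F(pi/4) - F(0) = (0) - (1/3) = -1/3.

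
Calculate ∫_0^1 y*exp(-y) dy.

1 - 2*exp(-1)

Integrate by parts once (u = y, dv = exp(-y) dy).
An antiderivative is F(y) = (-y - 1)*exp(-y).
Then F(1) - F(0) = (-2*exp(-1)) - (-1) = 1 - 2*exp(-1).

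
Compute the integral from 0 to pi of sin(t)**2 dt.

Use the identity sin^2(t) = (1 - cos(2*t))/2.
An antiderivative is F(t) = t/2 - sin(2*t)/4.
Then F(pi) - F(0) = (pi/2) - (0) = pi/2.

pi/2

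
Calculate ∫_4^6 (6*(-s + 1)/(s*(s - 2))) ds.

Factor the denominator: s**2 - 2*s = s(s - 2).
Partial fractions: 6*(-s + 1)/(s*(s - 2)) = -3/s - 3/(s - 2).
An antiderivative is F(s) = -3*log(s) - 3*log(s - 2).
Then F(6) - F(4) = (-9*log(2) - 3*log(3)) - (-9*log(2)) = -log(27).

-log(27)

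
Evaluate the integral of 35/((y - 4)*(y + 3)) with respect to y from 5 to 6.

Factor the denominator: y**2 - y - 12 = (y + 3)(y - 4).
Partial fractions: 35/((y - 4)*(y + 3)) = -5/(y + 3) + 5/(y - 4).
An antiderivative is F(y) = 5*log(y - 4) - 5*log(y + 3).
Then F(6) - F(5) = (-10*log(3) + 5*log(2)) - (-15*log(2)) = -10*log(3) + 20*log(2).

-10*log(3) + 20*log(2)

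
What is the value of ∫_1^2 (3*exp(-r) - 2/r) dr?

-2*log(2) - 3*exp(-2) + 3*exp(-1)

An antiderivative is F(r) = -2*log(r) - 3*exp(-r).
Then F(2) - F(1) = (-2*log(2) - 3*exp(-2)) - (-3*exp(-1)) = -2*log(2) - 3*exp(-2) + 3*exp(-1).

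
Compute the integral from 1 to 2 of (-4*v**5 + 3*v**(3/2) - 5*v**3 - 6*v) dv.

By the power rule, an antiderivative is F(v) = -2*v**6/3 + 6*v**(5/2)/5 - 5*v**4/4 - 3*v**2.
Then F(2) - F(1) = (-224/3 + 24*sqrt(2)/5) - (-223/60) = -1419/20 + 24*sqrt(2)/5.

-1419/20 + 24*sqrt(2)/5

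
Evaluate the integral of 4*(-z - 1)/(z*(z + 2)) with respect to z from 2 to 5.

Factor the denominator: z**2 + 2*z = (z + 2)z.
Partial fractions: 4*(-z - 1)/(z*(z + 2)) = -2/(z + 2) - 2/z.
An antiderivative is F(z) = -2*log(z) - 2*log(z + 2).
Then F(5) - F(2) = (-2*log(7) - 2*log(5)) - (-log(64)) = -2*log(7) - 2*log(5) + 6*log(2).

-2*log(7) - 2*log(5) + 6*log(2)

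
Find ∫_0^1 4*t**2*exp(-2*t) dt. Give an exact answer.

Integrate by parts twice (u = t^2, dv = 4*exp(-2*t) dt).
An antiderivative is F(t) = (-2*t**2 - 2*t - 1)*exp(-2*t).
Then F(1) - F(0) = (-5*exp(-2)) - (-1) = 1 - 5*exp(-2).

1 - 5*exp(-2)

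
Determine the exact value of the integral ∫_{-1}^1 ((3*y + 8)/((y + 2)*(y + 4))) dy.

Factor the denominator: y**2 + 6*y + 8 = (y + 4)(y + 2).
Partial fractions: (3*y + 8)/((y + 2)*(y + 4)) = 2/(y + 4) + 1/(y + 2).
An antiderivative is F(y) = log(y + 2) + 2*log(y + 4).
Then F(1) - F(-1) = (log(75)) - (log(9)) = log(25/3).

log(25/3)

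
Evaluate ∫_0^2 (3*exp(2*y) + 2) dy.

An antiderivative is F(y) = 3*exp(2*y)/2 + 2*y.
Then F(2) - F(0) = (4 + 3*exp(4)/2) - (3/2) = 5/2 + 3*exp(4)/2.

5/2 + 3*exp(4)/2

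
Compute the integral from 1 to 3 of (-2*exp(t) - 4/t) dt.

-2*exp(3) - 4*log(3) + 2*exp(1)

An antiderivative is F(t) = -2*exp(t) - 4*log(t).
Then F(3) - F(1) = (-2*exp(3) - log(81)) - (-2*exp(1)) = -2*exp(3) - 4*log(3) + 2*exp(1).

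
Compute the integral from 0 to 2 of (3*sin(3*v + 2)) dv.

Let u = 3*v + 2, so du = 3 dv. When v = 0, u = 2; when v = 2, u = 8.
The integral becomes ∫ sin(u) du from 2 to 8, with antiderivative -cos(u).
Back in v: F(v) = -cos(3*v + 2).
Then F(2) - F(0) = (-cos(8)) - (-cos(2)) = cos(2) - cos(8).

cos(2) - cos(8)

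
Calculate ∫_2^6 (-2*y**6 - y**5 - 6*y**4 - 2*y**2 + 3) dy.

By the power rule, an antiderivative is F(y) = -2*y**7/7 - y**6/6 - 6*y**5/5 - 2*y**3/3 + 3*y.
Then F(6) - F(2) = (-3402522/35) - (-2974/35) = -3399548/35.

-3399548/35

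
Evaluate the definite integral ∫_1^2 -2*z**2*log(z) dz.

Integrate by parts once (u = ln z, dv = -2*z**2 dz).
An antiderivative is F(z) = -2*z**3*(3*log(z) - 1)/9.
Then F(2) - F(1) = (16/9 - 16*log(2)/3) - (2/9) = 14/9 - 16*log(2)/3.

14/9 - 16*log(2)/3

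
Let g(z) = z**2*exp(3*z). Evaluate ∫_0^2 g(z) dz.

-2/27 + 26*exp(6)/27

Integrate by parts twice (u = z^2, dv = exp(3*z) dz).
An antiderivative is F(z) = (9*z**2 - 6*z + 2)*exp(3*z)/27.
Then F(2) - F(0) = (26*exp(6)/27) - (2/27) = -2/27 + 26*exp(6)/27.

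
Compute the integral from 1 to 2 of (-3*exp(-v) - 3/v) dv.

-3*log(2) - 3*exp(-1) + 3*exp(-2)

An antiderivative is F(v) = -3*log(v) + 3*exp(-v).
Then F(2) - F(1) = (-3*log(2) + 3*exp(-2)) - (3*exp(-1)) = -3*log(2) - 3*exp(-1) + 3*exp(-2).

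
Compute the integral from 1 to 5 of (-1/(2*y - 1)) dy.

-log(3)

An antiderivative is F(y) = -log(2*y - 1)/2.
Then F(5) - F(1) = (-log(3)) - (0) = -log(3).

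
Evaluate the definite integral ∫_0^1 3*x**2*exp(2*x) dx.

Integrate by parts twice (u = x^2, dv = 3*exp(2*x) dx).
An antiderivative is F(x) = (6*x**2 - 6*x + 3)*exp(2*x)/4.
Then F(1) - F(0) = (3*exp(2)/4) - (3/4) = -3/4 + 3*exp(2)/4.

-3/4 + 3*exp(2)/4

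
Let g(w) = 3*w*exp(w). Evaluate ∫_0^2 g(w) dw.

3 + 3*exp(2)

Integrate by parts once (u = w, dv = 3*exp(w) dw).
An antiderivative is F(w) = (3*w - 3)*exp(w).
Then F(2) - F(0) = (3*exp(2)) - (-3) = 3 + 3*exp(2).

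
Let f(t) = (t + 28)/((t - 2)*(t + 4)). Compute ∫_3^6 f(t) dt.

-4*log(5) + 6*log(2) + 4*log(7)

Factor the denominator: t**2 + 2*t - 8 = (t + 4)(t - 2).
Partial fractions: (t + 28)/((t - 2)*(t + 4)) = -4/(t + 4) + 5/(t - 2).
An antiderivative is F(t) = 5*log(t - 2) - 4*log(t + 4).
Then F(6) - F(3) = (-4*log(5) + 6*log(2)) - (-4*log(7)) = -4*log(5) + 6*log(2) + 4*log(7).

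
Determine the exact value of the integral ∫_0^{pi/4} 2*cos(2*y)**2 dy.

pi/4

Use the identity cos^2(2*y) = (1 + cos(4*y))/2.
An antiderivative is F(y) = y + sin(4*y)/4.
Then F(pi/4) - F(0) = (pi/4) - (0) = pi/4.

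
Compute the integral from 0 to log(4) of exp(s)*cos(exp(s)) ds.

-sin(1) + sin(4)

Let u = exp(s), so du = exp(s) ds. When s = 0, u = 1; when s = log(4), u = 4.
The integral becomes ∫ cos(u) du from 1 to 4, with antiderivative sin(u).
Back in s: F(s) = sin(exp(s)).
Then F(log(4)) - F(0) = (sin(4)) - (sin(1)) = -sin(1) + sin(4).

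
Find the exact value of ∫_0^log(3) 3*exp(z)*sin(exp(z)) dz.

Let u = exp(z), so du = exp(z) dz. When z = 0, u = 1; when z = log(3), u = 3.
The integral becomes 3·∫ sin(u) du from 1 to 3, with antiderivative -3*cos(u).
Back in z: F(z) = -3*cos(exp(z)).
Then F(log(3)) - F(0) = (-3*cos(3)) - (-3*cos(1)) = 3*cos(1) - 3*cos(3).

3*cos(1) - 3*cos(3)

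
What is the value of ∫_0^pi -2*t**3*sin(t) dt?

2*pi*(6 - pi**2)

Integrate by parts 3 times (u = t^3, dv = -2*sin(t) dt).
An antiderivative is F(t) = 2*t**3*cos(t) - 6*t**2*sin(t) - 12*t*cos(t) + 12*sin(t).
Then F(pi) - F(0) = (2*pi*(6 - pi**2)) - (0) = 2*pi*(6 - pi**2).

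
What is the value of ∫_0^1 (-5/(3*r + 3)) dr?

An antiderivative is F(r) = -5*log(3*r + 3)/3.
Then F(1) - F(0) = (-5*log(6)/3) - (-5*log(3)/3) = -5*log(2)/3.

-5*log(2)/3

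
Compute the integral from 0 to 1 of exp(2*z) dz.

An antiderivative is F(z) = exp(2*z)/2.
Then F(1) - F(0) = (exp(2)/2) - (1/2) = -1/2 + exp(2)/2.

-1/2 + exp(2)/2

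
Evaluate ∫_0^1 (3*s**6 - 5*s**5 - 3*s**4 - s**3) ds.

By the power rule, an antiderivative is F(s) = 3*s**7/7 - 5*s**6/6 - 3*s**5/5 - s**4/4.
Then F(1) - F(0) = (-527/420) - (0) = -527/420.

-527/420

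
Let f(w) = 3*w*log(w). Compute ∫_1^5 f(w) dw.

Integrate by parts once (u = ln w, dv = 3*w dw).
An antiderivative is F(w) = 3*w**2*(2*log(w) - 1)/4.
Then F(5) - F(1) = (-75/4 + 75*log(5)/2) - (-3/4) = -18 + 75*log(5)/2.

-18 + 75*log(5)/2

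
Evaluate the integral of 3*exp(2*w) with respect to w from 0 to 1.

An antiderivative is F(w) = 3*exp(2*w)/2.
Then F(1) - F(0) = (3*exp(2)/2) - (3/2) = -3/2 + 3*exp(2)/2.

-3/2 + 3*exp(2)/2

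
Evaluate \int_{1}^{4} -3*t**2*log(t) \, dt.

21 - 128*log(2)

Integrate by parts once (u = ln t, dv = -3*t**2 dt).
An antiderivative is F(t) = -t**3*(3*log(t) - 1)/3.
Then F(4) - F(1) = (64/3 - 128*log(2)) - (1/3) = 21 - 128*log(2).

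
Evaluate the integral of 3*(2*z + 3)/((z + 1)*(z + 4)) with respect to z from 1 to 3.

Factor the denominator: z**2 + 5*z + 4 = (z + 4)(z + 1).
Partial fractions: 3*(2*z + 3)/((z + 1)*(z + 4)) = 5/(z + 4) + 1/(z + 1).
An antiderivative is F(z) = log(z + 1) + 5*log(z + 4).
Then F(3) - F(1) = (2*log(2) + 5*log(7)) - (log(2) + 5*log(5)) = -5*log(5) + log(2) + 5*log(7).

-5*log(5) + log(2) + 5*log(7)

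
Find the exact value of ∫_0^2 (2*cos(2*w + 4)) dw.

Let u = 2*w + 4, so du = 2 dw. When w = 0, u = 4; when w = 2, u = 8.
The integral becomes ∫ cos(u) du from 4 to 8, with antiderivative sin(u).
Back in w: F(w) = sin(2*w + 4).
Then F(2) - F(0) = (sin(8)) - (sin(4)) = -sin(4) + sin(8).

-sin(4) + sin(8)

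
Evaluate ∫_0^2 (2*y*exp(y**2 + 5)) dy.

Let u = y**2 + 5, so du = 2*y dy. When y = 0, u = 5; when y = 2, u = 9.
The integral becomes ∫ exp(u) du from 5 to 9, with antiderivative exp(u).
Back in y: F(y) = exp(y**2 + 5).
Then F(2) - F(0) = (exp(9)) - (exp(5)) = -exp(5) + exp(9).

-exp(5) + exp(9)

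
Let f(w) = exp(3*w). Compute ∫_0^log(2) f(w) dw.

Let u = exp(w), so du = exp(w) dw. When w = 0, u = 1; when w = log(2), u = 2.
The integral becomes ∫ u**2 du from 1 to 2, with antiderivative u**3/3.
Back in w: F(w) = exp(3*w)/3.
Then F(log(2)) - F(0) = (8/3) - (1/3) = 7/3.

7/3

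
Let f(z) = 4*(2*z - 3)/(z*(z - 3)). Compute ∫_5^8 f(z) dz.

8*log(2)

Factor the denominator: z**2 - 3*z = z(z - 3).
Partial fractions: 4*(2*z - 3)/(z*(z - 3)) = 4/z + 4/(z - 3).
An antiderivative is F(z) = 4*log(z) + 4*log(z - 3).
Then F(8) - F(5) = (4*log(5) + 12*log(2)) - (4*log(2) + 4*log(5)) = 8*log(2).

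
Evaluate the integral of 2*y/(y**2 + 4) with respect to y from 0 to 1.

Let u = y**2 + 4, so du = 2*y dy. When y = 0, u = 4; when y = 1, u = 5.
The integral becomes ∫ 1/u du from 4 to 5, with antiderivative log(u).
Back in y: F(y) = log(y**2 + 4).
Then F(1) - F(0) = (log(5)) - (log(4)) = log(5/4).

log(5/4)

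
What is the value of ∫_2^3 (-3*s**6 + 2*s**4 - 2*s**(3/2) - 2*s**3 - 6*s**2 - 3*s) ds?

-30661/35 - 36*sqrt(3)/5 + 16*sqrt(2)/5

By the power rule, an antiderivative is F(s) = -3*s**7/7 - 4*s**(5/2)/5 + 2*s**5/5 - s**4/2 - 2*s**3 - 3*s**2/2.
Then F(3) - F(2) = (-33183/35 - 36*sqrt(3)/5) - (-2522/35 - 16*sqrt(2)/5) = -30661/35 - 36*sqrt(3)/5 + 16*sqrt(2)/5.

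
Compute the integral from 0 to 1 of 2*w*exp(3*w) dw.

2/9 + 4*exp(3)/9

Integrate by parts once (u = w, dv = 2*exp(3*w) dw).
An antiderivative is F(w) = (6*w - 2)*exp(3*w)/9.
Then F(1) - F(0) = (4*exp(3)/9) - (-2/9) = 2/9 + 4*exp(3)/9.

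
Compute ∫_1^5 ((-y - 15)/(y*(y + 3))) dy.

-5*log(5) + 4*log(2)

Factor the denominator: y**2 + 3*y = (y + 3)y.
Partial fractions: (-y - 15)/(y*(y + 3)) = 4/(y + 3) - 5/y.
An antiderivative is F(y) = -5*log(y) + 4*log(y + 3).
Then F(5) - F(1) = (-5*log(5) + 12*log(2)) - (8*log(2)) = -5*log(5) + 4*log(2).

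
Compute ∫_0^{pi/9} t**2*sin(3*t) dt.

Integrate by parts twice (u = t^2, dv = sin(3*t) dt).
An antiderivative is F(t) = -t**2*cos(3*t)/3 + 2*t*sin(3*t)/9 + 2*cos(3*t)/27.
Then F(pi/9) - F(0) = (-pi**2/486 + 1/27 + sqrt(3)*pi/81) - (2/27) = -1/27 - pi**2/486 + sqrt(3)*pi/81.

-1/27 - pi**2/486 + sqrt(3)*pi/81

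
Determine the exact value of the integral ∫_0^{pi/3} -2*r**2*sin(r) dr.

Integrate by parts twice (u = r^2, dv = -2*sin(r) dr).
An antiderivative is F(r) = 2*r**2*cos(r) - 4*r*sin(r) - 4*cos(r).
Then F(pi/3) - F(0) = (-2*sqrt(3)*pi/3 - 2 + pi**2/9) - (-4) = -2*sqrt(3)*pi/3 + pi**2/9 + 2.

-2*sqrt(3)*pi/3 + pi**2/9 + 2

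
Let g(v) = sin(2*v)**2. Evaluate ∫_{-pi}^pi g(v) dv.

pi

Use the identity sin^2(2*v) = (1 - cos(4*v))/2.
An antiderivative is F(v) = v/2 - sin(4*v)/8.
Then F(pi) - F(-pi) = (pi/2) - (-pi/2) = pi.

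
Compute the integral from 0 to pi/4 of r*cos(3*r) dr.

Integrate by parts once (u = r, dv = cos(3*r) dr).
An antiderivative is F(r) = r*sin(3*r)/3 + cos(3*r)/9.
Then F(pi/4) - F(0) = (sqrt(2)*(-4 + 3*pi)/72) - (1/9) = -1/9 - sqrt(2)/18 + sqrt(2)*pi/24.

-1/9 - sqrt(2)/18 + sqrt(2)*pi/24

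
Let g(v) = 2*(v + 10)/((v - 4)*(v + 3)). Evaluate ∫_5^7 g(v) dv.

Factor the denominator: v**2 - v - 12 = (v + 3)(v - 4).
Partial fractions: 2*(v + 10)/((v - 4)*(v + 3)) = -2/(v + 3) + 4/(v - 4).
An antiderivative is F(v) = 4*log(v - 4) - 2*log(v + 3).
Then F(7) - F(5) = (log(81/100)) - (-log(64)) = -2*log(5) + 4*log(2) + 4*log(3).

-2*log(5) + 4*log(2) + 4*log(3)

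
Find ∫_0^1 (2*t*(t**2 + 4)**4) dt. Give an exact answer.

Let u = t**2 + 4, so du = 2*t dt. When t = 0, u = 4; when t = 1, u = 5.
The integral becomes ∫ u**4 du from 4 to 5, with antiderivative u**5/5.
Back in t: F(t) = (t**2 + 4)**5/5.
Then F(1) - F(0) = (625) - (1024/5) = 2101/5.

2101/5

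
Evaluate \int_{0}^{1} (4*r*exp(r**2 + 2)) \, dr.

-2*(1 - exp(1))*exp(2)

Let u = r**2 + 2, so du = 2*r dr. When r = 0, u = 2; when r = 1, u = 3.
The integral becomes 2·∫ exp(u) du from 2 to 3, with antiderivative 2*exp(u).
Back in r: F(r) = 2*exp(r**2 + 2).
Then F(1) - F(0) = (2*exp(3)) - (2*exp(2)) = -2*(1 - exp(1))*exp(2).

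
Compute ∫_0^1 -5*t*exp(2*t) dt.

-5*exp(2)/4 - 5/4

Integrate by parts once (u = t, dv = -5*exp(2*t) dt).
An antiderivative is F(t) = (-10*t + 5)*exp(2*t)/4.
Then F(1) - F(0) = (-5*exp(2)/4) - (5/4) = -5*exp(2)/4 - 5/4.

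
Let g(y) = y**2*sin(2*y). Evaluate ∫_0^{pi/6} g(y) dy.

-1/8 - pi**2/144 + sqrt(3)*pi/24

Integrate by parts twice (u = y^2, dv = sin(2*y) dy).
An antiderivative is F(y) = -y**2*cos(2*y)/2 + y*sin(2*y)/2 + cos(2*y)/4.
Then F(pi/6) - F(0) = (-pi**2/144 + 1/8 + sqrt(3)*pi/24) - (1/4) = -1/8 - pi**2/144 + sqrt(3)*pi/24.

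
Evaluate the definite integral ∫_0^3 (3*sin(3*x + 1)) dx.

Let u = 3*x + 1, so du = 3 dx. When x = 0, u = 1; when x = 3, u = 10.
The integral becomes ∫ sin(u) du from 1 to 10, with antiderivative -cos(u).
Back in x: F(x) = -cos(3*x + 1).
Then F(3) - F(0) = (-cos(10)) - (-cos(1)) = cos(1) - cos(10).

cos(1) - cos(10)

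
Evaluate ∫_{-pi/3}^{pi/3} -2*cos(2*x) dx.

An antiderivative is F(x) = -sin(2*x).
Then F(pi/3) - F(-pi/3) = (-sqrt(3)/2) - (sqrt(3)/2) = -sqrt(3).

-sqrt(3)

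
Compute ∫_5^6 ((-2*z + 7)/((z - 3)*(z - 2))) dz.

Factor the denominator: z**2 - 5*z + 6 = (z - 2)(z - 3).
Partial fractions: (-2*z + 7)/((z - 3)*(z - 2)) = -3/(z - 2) + 1/(z - 3).
An antiderivative is F(z) = log(z - 3) - 3*log(z - 2).
Then F(6) - F(5) = (log(3/64)) - (log(2/27)) = -7*log(2) + 4*log(3).

-7*log(2) + 4*log(3)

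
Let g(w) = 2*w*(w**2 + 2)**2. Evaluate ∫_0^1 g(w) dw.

19/3

Let u = w**2 + 2, so du = 2*w dw. When w = 0, u = 2; when w = 1, u = 3.
The integral becomes ∫ u**2 du from 2 to 3, with antiderivative u**3/3.
Back in w: F(w) = (w**2 + 2)**3/3.
Then F(1) - F(0) = (9) - (8/3) = 19/3.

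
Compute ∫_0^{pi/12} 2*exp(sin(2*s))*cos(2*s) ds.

-1 + exp(1/2)

Let u = sin(2*s), so du = 2*cos(2*s) ds. When s = 0, u = 0; when s = pi/12, u = 1/2.
The integral becomes ∫ exp(u) du from 0 to 1/2, with antiderivative exp(u).
Back in s: F(s) = exp(sin(2*s)).
Then F(pi/12) - F(0) = (exp(1/2)) - (1) = -1 + exp(1/2).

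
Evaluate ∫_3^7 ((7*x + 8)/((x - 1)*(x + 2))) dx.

Factor the denominator: x**2 + x - 2 = (x + 2)(x - 1).
Partial fractions: (7*x + 8)/((x - 1)*(x + 2)) = 2/(x + 2) + 5/(x - 1).
An antiderivative is F(x) = 5*log(x - 1) + 2*log(x + 2).
Then F(7) - F(3) = (5*log(2) + 9*log(3)) - (2*log(5) + 5*log(2)) = -2*log(5) + 9*log(3).

-2*log(5) + 9*log(3)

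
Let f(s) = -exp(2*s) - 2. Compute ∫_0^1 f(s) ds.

An antiderivative is F(s) = -exp(2*s)/2 - 2*s.
Then F(1) - F(0) = (-exp(2)/2 - 2) - (-1/2) = -exp(2)/2 - 3/2.

-exp(2)/2 - 3/2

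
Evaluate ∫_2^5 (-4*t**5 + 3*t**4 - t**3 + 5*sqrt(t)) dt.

-173409/20 - 20*sqrt(2)/3 + 50*sqrt(5)/3

By the power rule, an antiderivative is F(t) = -2*t**6/3 + 3*t**5/5 - t**4/4 + 10*t**(3/2)/3.
Then F(5) - F(2) = (-104375/12 + 50*sqrt(5)/3) - (-412/15 + 20*sqrt(2)/3) = -173409/20 - 20*sqrt(2)/3 + 50*sqrt(5)/3.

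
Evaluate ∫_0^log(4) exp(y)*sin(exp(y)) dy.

cos(1) - cos(4)

Let u = exp(y), so du = exp(y) dy. When y = 0, u = 1; when y = log(4), u = 4.
The integral becomes ∫ sin(u) du from 1 to 4, with antiderivative -cos(u).
Back in y: F(y) = -cos(exp(y)).
Then F(log(4)) - F(0) = (-cos(4)) - (-cos(1)) = cos(1) - cos(4).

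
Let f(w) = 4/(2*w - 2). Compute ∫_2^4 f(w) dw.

log(9)

An antiderivative is F(w) = 2*log(2*w - 2).
Then F(4) - F(2) = (log(36)) - (log(4)) = log(9).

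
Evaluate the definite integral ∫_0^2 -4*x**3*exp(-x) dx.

-24 + 152*exp(-2)

Integrate by parts 3 times (u = x^3, dv = -4*exp(-x) dx).
An antiderivative is F(x) = (4*x**3 + 12*x**2 + 24*x + 24)*exp(-x).
Then F(2) - F(0) = (152*exp(-2)) - (24) = -24 + 152*exp(-2).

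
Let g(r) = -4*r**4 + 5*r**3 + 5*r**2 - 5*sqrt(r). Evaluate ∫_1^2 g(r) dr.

179/20 - 20*sqrt(2)/3

By the power rule, an antiderivative is F(r) = -4*r**5/5 + 5*r**4/4 - 10*r**(3/2)/3 + 5*r**3/3.
Then F(2) - F(1) = (116/15 - 20*sqrt(2)/3) - (-73/60) = 179/20 - 20*sqrt(2)/3.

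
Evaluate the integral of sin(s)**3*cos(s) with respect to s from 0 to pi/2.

1/4

Let u = sin(s), so du = cos(s) ds. When s = 0, u = 0; when s = pi/2, u = 1.
The integral becomes ∫ u**3 du from 0 to 1, with antiderivative u**4/4.
Back in s: F(s) = sin(s)**4/4.
Then F(pi/2) - F(0) = (1/4) - (0) = 1/4.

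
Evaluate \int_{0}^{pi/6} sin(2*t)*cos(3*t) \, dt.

Use the identity sin(2*t)cos(3*t) = [sin(5*t) + sin(-t)]/2.
An antiderivative is F(t) = cos(t)/2 - cos(5*t)/10.
Then F(pi/6) - F(0) = (3*sqrt(3)/10) - (2/5) = -2/5 + 3*sqrt(3)/10.

-2/5 + 3*sqrt(3)/10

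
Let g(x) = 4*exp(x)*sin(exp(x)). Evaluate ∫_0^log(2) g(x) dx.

-4*cos(2) + 4*cos(1)

Let u = exp(x), so du = exp(x) dx. When x = 0, u = 1; when x = log(2), u = 2.
The integral becomes 4·∫ sin(u) du from 1 to 2, with antiderivative -4*cos(u).
Back in x: F(x) = -4*cos(exp(x)).
Then F(log(2)) - F(0) = (-4*cos(2)) - (-4*cos(1)) = -4*cos(2) + 4*cos(1).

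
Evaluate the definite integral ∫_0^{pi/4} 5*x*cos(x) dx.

Integrate by parts once (u = x, dv = 5*cos(x) dx).
An antiderivative is F(x) = 5*x*sin(x) + 5*cos(x).
Then F(pi/4) - F(0) = (5*sqrt(2)*(pi + 4)/8) - (5) = -5 + 5*sqrt(2)*pi/8 + 5*sqrt(2)/2.

-5 + 5*sqrt(2)*pi/8 + 5*sqrt(2)/2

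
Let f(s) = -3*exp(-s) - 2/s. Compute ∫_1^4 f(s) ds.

An antiderivative is F(s) = -2*log(s) + 3*exp(-s).
Then F(4) - F(1) = (-4*log(2) + 3*exp(-4)) - (3*exp(-1)) = -4*log(2) - 3*exp(-1) + 3*exp(-4).

-4*log(2) - 3*exp(-1) + 3*exp(-4)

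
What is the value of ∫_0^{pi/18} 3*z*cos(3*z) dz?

-1/3 + pi/36 + sqrt(3)/6

Integrate by parts once (u = z, dv = 3*cos(3*z) dz).
An antiderivative is F(z) = z*sin(3*z) + cos(3*z)/3.
Then F(pi/18) - F(0) = (pi/36 + sqrt(3)/6) - (1/3) = -1/3 + pi/36 + sqrt(3)/6.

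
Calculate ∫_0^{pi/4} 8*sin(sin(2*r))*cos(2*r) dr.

4 - 4*cos(1)

Let u = sin(2*r), so du = 2*cos(2*r) dr. When r = 0, u = 0; when r = pi/4, u = 1.
The integral becomes 4·∫ sin(u) du from 0 to 1, with antiderivative -4*cos(u).
Back in r: F(r) = -4*cos(sin(2*r)).
Then F(pi/4) - F(0) = (-4*cos(1)) - (-4) = 4 - 4*cos(1).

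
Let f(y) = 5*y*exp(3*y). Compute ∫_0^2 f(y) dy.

5/9 + 25*exp(6)/9

Integrate by parts once (u = y, dv = 5*exp(3*y) dy).
An antiderivative is F(y) = (15*y - 5)*exp(3*y)/9.
Then F(2) - F(0) = (25*exp(6)/9) - (-5/9) = 5/9 + 25*exp(6)/9.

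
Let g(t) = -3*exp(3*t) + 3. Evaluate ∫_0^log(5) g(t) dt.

-124 + 3*log(5)

An antiderivative is F(t) = -exp(3*t) + 3*t.
Then F(log(5)) - F(0) = (-125 + 3*log(5)) - (-1) = -124 + 3*log(5).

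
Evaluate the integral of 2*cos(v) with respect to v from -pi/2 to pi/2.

4

An antiderivative is F(v) = 2*sin(v).
Then F(pi/2) - F(-pi/2) = (2) - (-2) = 4.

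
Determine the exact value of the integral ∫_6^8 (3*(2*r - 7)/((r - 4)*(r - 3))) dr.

-3*log(3) + 3*log(2) + 3*log(5)

Factor the denominator: r**2 - 7*r + 12 = (r - 3)(r - 4).
Partial fractions: 3*(2*r - 7)/((r - 4)*(r - 3)) = 3/(r - 3) + 3/(r - 4).
An antiderivative is F(r) = 3*log(r - 4) + 3*log(r - 3).
Then F(8) - F(6) = (6*log(2) + 3*log(5)) - (3*log(2) + 3*log(3)) = -3*log(3) + 3*log(2) + 3*log(5).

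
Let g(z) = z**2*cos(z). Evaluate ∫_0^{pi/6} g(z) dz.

Integrate by parts twice (u = z^2, dv = cos(z) dz).
An antiderivative is F(z) = z**2*sin(z) + 2*z*cos(z) - 2*sin(z).
Then F(pi/6) - F(0) = (-1 + pi**2/72 + sqrt(3)*pi/6) - (0) = -1 + pi**2/72 + sqrt(3)*pi/6.

-1 + pi**2/72 + sqrt(3)*pi/6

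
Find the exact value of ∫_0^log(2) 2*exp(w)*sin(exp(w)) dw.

-2*cos(2) + 2*cos(1)

Let u = exp(w), so du = exp(w) dw. When w = 0, u = 1; when w = log(2), u = 2.
The integral becomes 2·∫ sin(u) du from 1 to 2, with antiderivative -2*cos(u).
Back in w: F(w) = -2*cos(exp(w)).
Then F(log(2)) - F(0) = (-2*cos(2)) - (-2*cos(1)) = -2*cos(2) + 2*cos(1).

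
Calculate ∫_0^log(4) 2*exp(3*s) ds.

Let u = exp(s), so du = exp(s) ds. When s = 0, u = 1; when s = log(4), u = 4.
The integral becomes 2·∫ u**2 du from 1 to 4, with antiderivative 2*u**3/3.
Back in s: F(s) = 2*exp(3*s)/3.
Then F(log(4)) - F(0) = (128/3) - (2/3) = 42.

42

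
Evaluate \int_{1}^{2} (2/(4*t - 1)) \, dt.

-log(3)/2 + log(7)/2

An antiderivative is F(t) = log(4*t - 1)/2.
Then F(2) - F(1) = (log(7)/2) - (log(3)/2) = -log(3)/2 + log(7)/2.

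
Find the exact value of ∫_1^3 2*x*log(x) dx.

-4 + 9*log(3)

Integrate by parts once (u = ln x, dv = 2*x dx).
An antiderivative is F(x) = x**2*(2*log(x) - 1)/2.
Then F(3) - F(1) = (-9/2 + 9*log(3)) - (-1/2) = -4 + 9*log(3).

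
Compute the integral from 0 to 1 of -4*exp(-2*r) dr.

-2 + 2*exp(-2)

An antiderivative is F(r) = 2*exp(-2*r).
Then F(1) - F(0) = (2*exp(-2)) - (2) = -2 + 2*exp(-2).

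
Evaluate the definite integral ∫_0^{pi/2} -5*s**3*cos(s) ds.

Integrate by parts 3 times (u = s^3, dv = -5*cos(s) ds).
An antiderivative is F(s) = -5*s**3*sin(s) - 15*s**2*cos(s) + 30*s*sin(s) + 30*cos(s).
Then F(pi/2) - F(0) = (5*pi*(24 - pi**2)/8) - (30) = -30 - 5*pi**3/8 + 15*pi.

-30 - 5*pi**3/8 + 15*pi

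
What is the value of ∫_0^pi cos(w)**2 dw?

pi/2

Use the identity cos^2(w) = (1 + cos(2*w))/2.
An antiderivative is F(w) = w/2 + sin(2*w)/4.
Then F(pi) - F(0) = (pi/2) - (0) = pi/2.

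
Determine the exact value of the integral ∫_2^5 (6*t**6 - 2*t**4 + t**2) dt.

By the power rule, an antiderivative is F(t) = 6*t**7/7 - 2*t**5/5 + t**3/3.
Then F(5) - F(2) = (1380875/21) - (10456/105) = 2297973/35.

2297973/35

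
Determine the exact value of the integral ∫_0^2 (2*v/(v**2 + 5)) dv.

Let u = v**2 + 5, so du = 2*v dv. When v = 0, u = 5; when v = 2, u = 9.
The integral becomes ∫ 1/u du from 5 to 9, with antiderivative log(u).
Back in v: F(v) = log(v**2 + 5).
Then F(2) - F(0) = (log(9)) - (log(5)) = log(9/5).

log(9/5)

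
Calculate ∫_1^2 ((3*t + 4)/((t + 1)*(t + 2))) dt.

log(8/3)

Factor the denominator: t**2 + 3*t + 2 = (t + 2)(t + 1).
Partial fractions: (3*t + 4)/((t + 1)*(t + 2)) = 2/(t + 2) + 1/(t + 1).
An antiderivative is F(t) = log(t + 1) + 2*log(t + 2).
Then F(2) - F(1) = (log(48)) - (log(18)) = log(8/3).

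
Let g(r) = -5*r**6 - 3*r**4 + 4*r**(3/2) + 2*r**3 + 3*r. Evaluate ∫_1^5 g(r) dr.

-401316/7 + 40*sqrt(5)

By the power rule, an antiderivative is F(r) = -5*r**7/7 + 8*r**(5/2)/5 - 3*r**5/5 + r**4/2 + 3*r**2/2.
Then F(5) - F(1) = (-401300/7 + 40*sqrt(5)) - (16/7) = -401316/7 + 40*sqrt(5).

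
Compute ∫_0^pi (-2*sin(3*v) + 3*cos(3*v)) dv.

An antiderivative is F(v) = sin(3*v) + 2*cos(3*v)/3.
Then F(pi) - F(0) = (-2/3) - (2/3) = -4/3.

-4/3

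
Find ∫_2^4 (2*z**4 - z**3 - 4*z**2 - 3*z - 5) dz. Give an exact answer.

By the power rule, an antiderivative is F(z) = 2*z**5/5 - z**4/4 - 4*z**3/3 - 3*z**2/2 - 5*z.
Then F(4) - F(2) = (3244/15) - (-268/15) = 3512/15.

3512/15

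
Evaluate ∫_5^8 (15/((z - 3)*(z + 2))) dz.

Factor the denominator: z**2 - z - 6 = (z + 2)(z - 3).
Partial fractions: 15/((z - 3)*(z + 2)) = -3/(z + 2) + 3/(z - 3).
An antiderivative is F(z) = 3*log(z - 3) - 3*log(z + 2).
Then F(8) - F(5) = (-log(8)) - (-3*log(7) + 3*log(2)) = -6*log(2) + 3*log(7).

-6*log(2) + 3*log(7)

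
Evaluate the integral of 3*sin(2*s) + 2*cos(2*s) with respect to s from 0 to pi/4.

An antiderivative is F(s) = sin(2*s) - 3*cos(2*s)/2.
Then F(pi/4) - F(0) = (1) - (-3/2) = 5/2.

5/2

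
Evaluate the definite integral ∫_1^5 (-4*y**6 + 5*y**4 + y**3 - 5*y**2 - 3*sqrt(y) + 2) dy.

By the power rule, an antiderivative is F(y) = -4*y**7/7 + y**5 + y**4/4 - 2*y**(3/2) - 5*y**3/3 + 2*y.
Then F(5) - F(1) = (-3491035/84 - 10*sqrt(5)) - (-83/84) = -872738/21 - 10*sqrt(5).

-872738/21 - 10*sqrt(5)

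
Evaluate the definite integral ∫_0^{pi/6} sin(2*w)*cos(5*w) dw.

-2/21 + sqrt(3)/28

Use the identity sin(2*w)cos(5*w) = [sin(7*w) + sin(-3*w)]/2.
An antiderivative is F(w) = cos(3*w)/6 - cos(7*w)/14.
Then F(pi/6) - F(0) = (sqrt(3)/28) - (2/21) = -2/21 + sqrt(3)/28.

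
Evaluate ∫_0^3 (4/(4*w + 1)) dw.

log(13)

Let u = 4*w + 1, so du = 4 dw. When w = 0, u = 1; when w = 3, u = 13.
The integral becomes ∫ 1/u du from 1 to 13, with antiderivative log(u).
Back in w: F(w) = log(4*w + 1).
Then F(3) - F(0) = (log(13)) - (0) = log(13).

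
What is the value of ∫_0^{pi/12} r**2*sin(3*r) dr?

Integrate by parts twice (u = r^2, dv = sin(3*r) dr).
An antiderivative is F(r) = -r**2*cos(3*r)/3 + 2*r*sin(3*r)/9 + 2*cos(3*r)/27.
Then F(pi/12) - F(0) = (sqrt(2)*(-pi**2 + 8*pi + 32)/864) - (2/27) = -2/27 - sqrt(2)*pi**2/864 + sqrt(2)*pi/108 + sqrt(2)/27.

-2/27 - sqrt(2)*pi**2/864 + sqrt(2)*pi/108 + sqrt(2)/27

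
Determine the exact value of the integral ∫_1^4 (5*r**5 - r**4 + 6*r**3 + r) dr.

By the power rule, an antiderivative is F(r) = 5*r**6/6 - r**5/5 + 3*r**4/2 + r**2/2.
Then F(4) - F(1) = (54008/15) - (79/30) = 35979/10.

35979/10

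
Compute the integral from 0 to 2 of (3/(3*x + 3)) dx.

log(3)

An antiderivative is F(x) = log(3*x + 3).
Then F(2) - F(0) = (log(9)) - (log(3)) = log(3).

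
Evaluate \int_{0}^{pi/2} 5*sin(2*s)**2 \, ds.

Use the identity sin^2(2*s) = (1 - cos(4*s))/2.
An antiderivative is F(s) = 5*s/2 - 5*sin(4*s)/8.
Then F(pi/2) - F(0) = (5*pi/4) - (0) = 5*pi/4.

5*pi/4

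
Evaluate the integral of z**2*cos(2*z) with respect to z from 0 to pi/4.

Integrate by parts twice (u = z^2, dv = cos(2*z) dz).
An antiderivative is F(z) = z**2*sin(2*z)/2 + z*cos(2*z)/2 - sin(2*z)/4.
Then F(pi/4) - F(0) = (-1/4 + pi**2/32) - (0) = -1/4 + pi**2/32.

-1/4 + pi**2/32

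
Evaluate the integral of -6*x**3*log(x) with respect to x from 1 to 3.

Integrate by parts once (u = ln x, dv = -6*x**3 dx).
An antiderivative is F(x) = -3*x**4*(4*log(x) - 1)/8.
Then F(3) - F(1) = (243/8 - 243*log(3)/2) - (3/8) = 30 - 243*log(3)/2.

30 - 243*log(3)/2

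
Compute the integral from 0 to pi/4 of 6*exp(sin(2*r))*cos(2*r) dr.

-3 + 3*E

Let u = sin(2*r), so du = 2*cos(2*r) dr. When r = 0, u = 0; when r = pi/4, u = 1.
The integral becomes 3·∫ exp(u) du from 0 to 1, with antiderivative 3*exp(u).
Back in r: F(r) = 3*exp(sin(2*r)).
Then F(pi/4) - F(0) = (3*E) - (3) = -3 + 3*E.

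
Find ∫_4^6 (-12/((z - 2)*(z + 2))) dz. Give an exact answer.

Factor the denominator: z**2 - 4 = (z + 2)(z - 2).
Partial fractions: -12/((z - 2)*(z + 2)) = 3/(z + 2) - 3/(z - 2).
An antiderivative is F(z) = -3*log(z - 2) + 3*log(z + 2).
Then F(6) - F(4) = (log(8)) - (log(27)) = log(8/27).

log(8/27)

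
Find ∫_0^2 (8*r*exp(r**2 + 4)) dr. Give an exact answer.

Let u = r**2 + 4, so du = 2*r dr. When r = 0, u = 4; when r = 2, u = 8.
The integral becomes 4·∫ exp(u) du from 4 to 8, with antiderivative 4*exp(u).
Back in r: F(r) = 4*exp(r**2 + 4).
Then F(2) - F(0) = (4*exp(8)) - (4*exp(4)) = -4*(1 - exp(4))*exp(4).

-4*(1 - exp(4))*exp(4)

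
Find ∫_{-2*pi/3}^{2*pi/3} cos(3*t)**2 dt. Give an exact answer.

2*pi/3

Use the identity cos^2(3*t) = (1 + cos(6*t))/2.
An antiderivative is F(t) = t/2 + sin(6*t)/12.
Then F(2*pi/3) - F(-2*pi/3) = (pi/3) - (-pi/3) = 2*pi/3.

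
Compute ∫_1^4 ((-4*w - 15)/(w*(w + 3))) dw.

Factor the denominator: w**2 + 3*w = (w + 3)w.
Partial fractions: (-4*w - 15)/(w*(w + 3)) = 1/(w + 3) - 5/w.
An antiderivative is F(w) = -5*log(w) + log(w + 3).
Then F(4) - F(1) = (-10*log(2) + log(7)) - (log(4)) = -12*log(2) + log(7).

-12*log(2) + log(7)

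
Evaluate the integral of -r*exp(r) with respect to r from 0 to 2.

-exp(2) - 1

Integrate by parts once (u = r, dv = -exp(r) dr).
An antiderivative is F(r) = (-r + 1)*exp(r).
Then F(2) - F(0) = (-exp(2)) - (1) = -exp(2) - 1.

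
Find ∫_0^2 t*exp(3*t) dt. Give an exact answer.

Integrate by parts once (u = t, dv = exp(3*t) dt).
An antiderivative is F(t) = (3*t - 1)*exp(3*t)/9.
Then F(2) - F(0) = (5*exp(6)/9) - (-1/9) = 1/9 + 5*exp(6)/9.

1/9 + 5*exp(6)/9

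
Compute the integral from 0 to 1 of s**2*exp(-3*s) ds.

2/27 - 17*exp(-3)/27

Integrate by parts twice (u = s^2, dv = exp(-3*s) ds).
An antiderivative is F(s) = (-9*s**2 - 6*s - 2)*exp(-3*s)/27.
Then F(1) - F(0) = (-17*exp(-3)/27) - (-2/27) = 2/27 - 17*exp(-3)/27.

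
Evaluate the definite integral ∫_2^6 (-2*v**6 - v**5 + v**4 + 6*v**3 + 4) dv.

-8843696/105

By the power rule, an antiderivative is F(v) = -2*v**7/7 - v**6/6 + v**5/5 + 3*v**4/2 + 4*v.
Then F(6) - F(2) = (-2948208/35) - (-928/105) = -8843696/105.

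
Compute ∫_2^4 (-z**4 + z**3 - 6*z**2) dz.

By the power rule, an antiderivative is F(z) = -z**5/5 + z**4/4 - 2*z**3.
Then F(4) - F(2) = (-1344/5) - (-92/5) = -1252/5.

-1252/5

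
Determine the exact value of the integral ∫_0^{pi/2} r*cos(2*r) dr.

Integrate by parts once (u = r, dv = cos(2*r) dr).
An antiderivative is F(r) = r*sin(2*r)/2 + cos(2*r)/4.
Then F(pi/2) - F(0) = (-1/4) - (1/4) = -1/2.

-1/2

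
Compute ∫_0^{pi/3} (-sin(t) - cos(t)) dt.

An antiderivative is F(t) = -sin(t) + cos(t).
Then F(pi/3) - F(0) = (1/2 - sqrt(3)/2) - (1) = -sqrt(3)/2 - 1/2.

-sqrt(3)/2 - 1/2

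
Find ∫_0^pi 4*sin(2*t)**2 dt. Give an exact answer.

2*pi

Use the identity sin^2(2*t) = (1 - cos(4*t))/2.
An antiderivative is F(t) = 2*t - sin(4*t)/2.
Then F(pi) - F(0) = (2*pi) - (0) = 2*pi.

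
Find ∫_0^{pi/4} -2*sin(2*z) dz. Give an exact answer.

-1

An antiderivative is F(z) = cos(2*z).
Then F(pi/4) - F(0) = (0) - (1) = -1.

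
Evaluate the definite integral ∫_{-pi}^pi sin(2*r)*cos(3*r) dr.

Use the identity sin(2*r)cos(3*r) = [sin(5*r) + sin(-r)]/2.
An antiderivative is F(r) = cos(r)/2 - cos(5*r)/10.
Then F(pi) - F(-pi) = (-2/5) - (-2/5) = 0.

0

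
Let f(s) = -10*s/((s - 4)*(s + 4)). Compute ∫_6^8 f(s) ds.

Factor the denominator: s**2 - 16 = (s + 4)(s - 4).
Partial fractions: -10*s/((s - 4)*(s + 4)) = -5/(s + 4) - 5/(s - 4).
An antiderivative is F(s) = -5*log(s - 4) - 5*log(s + 4).
Then F(8) - F(6) = (-20*log(2) - 5*log(3)) - (-5*log(5) - 10*log(2)) = -10*log(2) - 5*log(3) + 5*log(5).

-10*log(2) - 5*log(3) + 5*log(5)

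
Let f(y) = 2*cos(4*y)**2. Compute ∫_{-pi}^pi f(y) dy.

Use the identity cos^2(4*y) = (1 + cos(8*y))/2.
An antiderivative is F(y) = y + sin(8*y)/8.
Then F(pi) - F(-pi) = (pi) - (-pi) = 2*pi.

2*pi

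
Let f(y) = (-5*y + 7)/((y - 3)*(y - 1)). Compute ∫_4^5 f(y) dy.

Factor the denominator: y**2 - 4*y + 3 = (y - 1)(y - 3).
Partial fractions: (-5*y + 7)/((y - 3)*(y - 1)) = -1/(y - 1) - 4/(y - 3).
An antiderivative is F(y) = -4*log(y - 3) - log(y - 1).
Then F(5) - F(4) = (-log(64)) - (-log(3)) = log(3/64).

log(3/64)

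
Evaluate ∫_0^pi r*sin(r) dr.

pi

Integrate by parts once (u = r, dv = sin(r) dr).
An antiderivative is F(r) = -r*cos(r) + sin(r).
Then F(pi) - F(0) = (pi) - (0) = pi.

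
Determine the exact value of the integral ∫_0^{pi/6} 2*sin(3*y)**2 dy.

Use the identity sin^2(3*y) = (1 - cos(6*y))/2.
An antiderivative is F(y) = y - sin(6*y)/6.
Then F(pi/6) - F(0) = (pi/6) - (0) = pi/6.

pi/6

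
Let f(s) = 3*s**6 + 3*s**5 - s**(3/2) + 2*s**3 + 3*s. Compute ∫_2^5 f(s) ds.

By the power rule, an antiderivative is F(s) = 3*s**7/7 + s**6/2 - 2*s**(5/2)/5 + s**4/2 + 3*s**2/2.
Then F(5) - F(2) = (583025/14 - 10*sqrt(5)) - (706/7 - 8*sqrt(2)/5) = -10*sqrt(5) + 8*sqrt(2)/5 + 581613/14.

-10*sqrt(5) + 8*sqrt(2)/5 + 581613/14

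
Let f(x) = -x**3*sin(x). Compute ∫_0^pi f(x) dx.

Integrate by parts 3 times (u = x^3, dv = -sin(x) dx).
An antiderivative is F(x) = x**3*cos(x) - 3*x**2*sin(x) - 6*x*cos(x) + 6*sin(x).
Then F(pi) - F(0) = (pi*(6 - pi**2)) - (0) = pi*(6 - pi**2).

pi*(6 - pi**2)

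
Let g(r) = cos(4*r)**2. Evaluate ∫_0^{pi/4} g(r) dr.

pi/8

Use the identity cos^2(4*r) = (1 + cos(8*r))/2.
An antiderivative is F(r) = r/2 + sin(8*r)/16.
Then F(pi/4) - F(0) = (pi/8) - (0) = pi/8.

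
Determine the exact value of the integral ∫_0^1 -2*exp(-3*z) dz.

-2/3 + 2*exp(-3)/3

An antiderivative is F(z) = 2*exp(-3*z)/3.
Then F(1) - F(0) = (2*exp(-3)/3) - (2/3) = -2/3 + 2*exp(-3)/3.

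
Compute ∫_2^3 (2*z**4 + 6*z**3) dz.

By the power rule, an antiderivative is F(z) = 2*z**5/5 + 3*z**4/2.
Then F(3) - F(2) = (2187/10) - (184/5) = 1819/10.

1819/10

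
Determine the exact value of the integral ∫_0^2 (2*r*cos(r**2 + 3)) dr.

Let u = r**2 + 3, so du = 2*r dr. When r = 0, u = 3; when r = 2, u = 7.
The integral becomes ∫ cos(u) du from 3 to 7, with antiderivative sin(u).
Back in r: F(r) = sin(r**2 + 3).
Then F(2) - F(0) = (sin(7)) - (sin(3)) = -sin(3) + sin(7).

-sin(3) + sin(7)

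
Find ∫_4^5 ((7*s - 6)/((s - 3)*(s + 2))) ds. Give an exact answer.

-4*log(3) - log(2) + 4*log(7)

Factor the denominator: s**2 - s - 6 = (s + 2)(s - 3).
Partial fractions: (7*s - 6)/((s - 3)*(s + 2)) = 4/(s + 2) + 3/(s - 3).
An antiderivative is F(s) = 3*log(s - 3) + 4*log(s + 2).
Then F(5) - F(4) = (3*log(2) + 4*log(7)) - (4*log(2) + 4*log(3)) = -4*log(3) - log(2) + 4*log(7).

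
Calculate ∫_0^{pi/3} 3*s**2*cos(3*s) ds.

Integrate by parts twice (u = s^2, dv = 3*cos(3*s) ds).
An antiderivative is F(s) = s**2*sin(3*s) + 2*s*cos(3*s)/3 - 2*sin(3*s)/9.
Then F(pi/3) - F(0) = (-2*pi/9) - (0) = -2*pi/9.

-2*pi/9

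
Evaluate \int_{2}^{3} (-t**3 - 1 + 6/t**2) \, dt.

By the power rule, an antiderivative is F(t) = -t**4/4 - t - 6/t.
Then F(3) - F(2) = (-101/4) - (-9) = -65/4.

-65/4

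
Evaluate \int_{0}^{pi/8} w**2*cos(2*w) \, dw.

Integrate by parts twice (u = w^2, dv = cos(2*w) dw).
An antiderivative is F(w) = w**2*sin(2*w)/2 + w*cos(2*w)/2 - sin(2*w)/4.
Then F(pi/8) - F(0) = (sqrt(2)*(-32 + pi**2 + 8*pi)/256) - (0) = sqrt(2)*(-32 + pi**2 + 8*pi)/256.

sqrt(2)*(-32 + pi**2 + 8*pi)/256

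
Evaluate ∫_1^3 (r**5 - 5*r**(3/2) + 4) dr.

394/3 - 18*sqrt(3)

By the power rule, an antiderivative is F(r) = r**6/6 - 2*r**(5/2) + 4*r.
Then F(3) - F(1) = (267/2 - 18*sqrt(3)) - (13/6) = 394/3 - 18*sqrt(3).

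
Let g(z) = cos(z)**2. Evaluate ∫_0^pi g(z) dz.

Use the identity cos^2(z) = (1 + cos(2*z))/2.
An antiderivative is F(z) = z/2 + sin(2*z)/4.
Then F(pi) - F(0) = (pi/2) - (0) = pi/2.

pi/2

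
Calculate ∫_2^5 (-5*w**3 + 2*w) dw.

By the power rule, an antiderivative is F(w) = -5*w**4/4 + w**2.
Then F(5) - F(2) = (-3025/4) - (-16) = -2961/4.

-2961/4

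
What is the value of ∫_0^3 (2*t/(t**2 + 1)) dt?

Let u = t**2 + 1, so du = 2*t dt. When t = 0, u = 1; when t = 3, u = 10.
The integral becomes ∫ 1/u du from 1 to 10, with antiderivative log(u).
Back in t: F(t) = log(t**2 + 1).
Then F(3) - F(0) = (log(10)) - (0) = log(10).

log(10)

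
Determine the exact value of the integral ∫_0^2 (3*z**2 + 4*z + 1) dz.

18

By the power rule, an antiderivative is F(z) = z**3 + 2*z**2 + z.
Then F(2) - F(0) = (18) - (0) = 18.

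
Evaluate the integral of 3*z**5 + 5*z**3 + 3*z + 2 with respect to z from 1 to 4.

9579/4

By the power rule, an antiderivative is F(z) = z**6/2 + 5*z**4/4 + 3*z**2/2 + 2*z.
Then F(4) - F(1) = (2400) - (21/4) = 9579/4.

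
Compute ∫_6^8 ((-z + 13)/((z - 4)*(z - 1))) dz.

Factor the denominator: z**2 - 5*z + 4 = (z - 1)(z - 4).
Partial fractions: (-z + 13)/((z - 4)*(z - 1)) = -4/(z - 1) + 3/(z - 4).
An antiderivative is F(z) = 3*log(z - 4) - 4*log(z - 1).
Then F(8) - F(6) = (-4*log(7) + 6*log(2)) - (-4*log(5) + 3*log(2)) = -4*log(7) + 3*log(2) + 4*log(5).

-4*log(7) + 3*log(2) + 4*log(5)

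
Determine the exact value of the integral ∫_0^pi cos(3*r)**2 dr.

Use the identity cos^2(3*r) = (1 + cos(6*r))/2.
An antiderivative is F(r) = r/2 + sin(6*r)/12.
Then F(pi) - F(0) = (pi/2) - (0) = pi/2.

pi/2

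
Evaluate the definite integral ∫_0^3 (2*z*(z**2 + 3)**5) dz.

995085/2

Let u = z**2 + 3, so du = 2*z dz. When z = 0, u = 3; when z = 3, u = 12.
The integral becomes ∫ u**5 du from 3 to 12, with antiderivative u**6/6.
Back in z: F(z) = (z**2 + 3)**6/6.
Then F(3) - F(0) = (497664) - (243/2) = 995085/2.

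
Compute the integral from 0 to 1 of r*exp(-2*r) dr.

Integrate by parts once (u = r, dv = exp(-2*r) dr).
An antiderivative is F(r) = (-2*r - 1)*exp(-2*r)/4.
Then F(1) - F(0) = (-3*exp(-2)/4) - (-1/4) = (-3 + exp(2))*exp(-2)/4.

(-3 + exp(2))*exp(-2)/4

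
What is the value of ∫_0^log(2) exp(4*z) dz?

15/4

Let u = exp(z), so du = exp(z) dz. When z = 0, u = 1; when z = log(2), u = 2.
The integral becomes ∫ u**3 du from 1 to 2, with antiderivative u**4/4.
Back in z: F(z) = exp(4*z)/4.
Then F(log(2)) - F(0) = (4) - (1/4) = 15/4.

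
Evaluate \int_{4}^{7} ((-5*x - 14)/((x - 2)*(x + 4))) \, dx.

-4*log(5) - log(11) + 7*log(2)

Factor the denominator: x**2 + 2*x - 8 = (x + 4)(x - 2).
Partial fractions: (-5*x - 14)/((x - 2)*(x + 4)) = -1/(x + 4) - 4/(x - 2).
An antiderivative is F(x) = -4*log(x - 2) - log(x + 4).
Then F(7) - F(4) = (-4*log(5) - log(11)) - (-7*log(2)) = -4*log(5) - log(11) + 7*log(2).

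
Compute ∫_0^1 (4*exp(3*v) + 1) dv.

An antiderivative is F(v) = 4*exp(3*v)/3 + v.
Then F(1) - F(0) = (1 + 4*exp(3)/3) - (4/3) = -1/3 + 4*exp(3)/3.

-1/3 + 4*exp(3)/3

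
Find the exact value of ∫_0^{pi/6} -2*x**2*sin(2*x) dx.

Integrate by parts twice (u = x^2, dv = -2*sin(2*x) dx).
An antiderivative is F(x) = x**2*cos(2*x) - x*sin(2*x) - cos(2*x)/2.
Then F(pi/6) - F(0) = (-sqrt(3)*pi/12 - 1/4 + pi**2/72) - (-1/2) = -sqrt(3)*pi/12 + pi**2/72 + 1/4.

-sqrt(3)*pi/12 + pi**2/72 + 1/4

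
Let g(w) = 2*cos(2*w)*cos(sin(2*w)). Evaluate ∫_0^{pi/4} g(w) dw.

sin(1)

Let u = sin(2*w), so du = 2*cos(2*w) dw. When w = 0, u = 0; when w = pi/4, u = 1.
The integral becomes ∫ cos(u) du from 0 to 1, with antiderivative sin(u).
Back in w: F(w) = sin(sin(2*w)).
Then F(pi/4) - F(0) = (sin(1)) - (0) = sin(1).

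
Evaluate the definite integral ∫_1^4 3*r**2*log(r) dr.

-21 + 128*log(2)

Integrate by parts once (u = ln r, dv = 3*r**2 dr).
An antiderivative is F(r) = r**3*(3*log(r) - 1)/3.
Then F(4) - F(1) = (-64/3 + 128*log(2)) - (-1/3) = -21 + 128*log(2).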